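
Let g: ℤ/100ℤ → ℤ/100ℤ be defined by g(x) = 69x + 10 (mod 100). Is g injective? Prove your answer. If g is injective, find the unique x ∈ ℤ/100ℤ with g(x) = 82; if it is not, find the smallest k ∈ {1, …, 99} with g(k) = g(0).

Recall that g is injective when g(s) = g(t) forces s = t.
If g(s) = g(t), then 69s ≡ 69t (mod 100). Because gcd(69, 100) = 1, we may cancel 69 to get s ≡ t (mod 100).
Thus g is injective.
We now compute 69⁻¹ mod 100 explicitly. Euclid's algorithm: 100 = 1·69 + 31, 69 = 2·31 + 7, 31 = 4·7 + 3, 7 = 2·3 + 1; back-substituting gives 1 = 29·69 − 20·100, so 69⁻¹ ≡ 29 (mod 100).
Since g is injective, we find g⁻¹(82): we need 69x ≡ 82 − 10 ≡ 72 (mod 100). Using 69⁻¹ = 29: x ≡ 29·72 = 2088 = 20·100 + 88, so x = 88.
Check: g(88) = 69·88 + 10 = 6082 = 60·100 + 82 ≡ 82 (mod 100).

88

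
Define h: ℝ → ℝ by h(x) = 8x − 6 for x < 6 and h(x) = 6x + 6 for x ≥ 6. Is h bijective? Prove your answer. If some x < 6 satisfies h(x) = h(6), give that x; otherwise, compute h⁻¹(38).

Both pieces are strictly increasing (slopes 8 and 6), so each is injective on its own interval.
The left piece maps (−∞, 6) onto (−∞, 42); the right piece maps [6, ∞) onto [42, ∞).
Since 42 = 42, the images partition ℝ: h is injective and surjective, hence bijective.
Because the two images are disjoint, no x < 6 has h(x) = h(6), so we compute h⁻¹(38): 38 lies in (−∞, 42), so solve 8x − 6 = 38: x = (38 + 6)/8 = 11/2.

11/2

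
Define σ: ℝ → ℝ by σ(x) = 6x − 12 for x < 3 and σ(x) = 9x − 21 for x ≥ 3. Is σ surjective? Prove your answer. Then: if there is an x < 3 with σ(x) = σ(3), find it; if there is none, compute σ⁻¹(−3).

Both pieces are strictly increasing (slopes 6 and 9), so each is injective on its own interval.
The left piece maps (−∞, 3) onto (−∞, 6); the right piece maps [3, ∞) onto [6, ∞).
These images together cover ℝ, so σ is surjective.
Because the two images are disjoint, no x < 3 has σ(x) = σ(3), so we compute σ⁻¹(−3): −3 lies in (−∞, 6), so solve 6x − 12 = −3: x = (−3 + 12)/6 = 3/2.

3/2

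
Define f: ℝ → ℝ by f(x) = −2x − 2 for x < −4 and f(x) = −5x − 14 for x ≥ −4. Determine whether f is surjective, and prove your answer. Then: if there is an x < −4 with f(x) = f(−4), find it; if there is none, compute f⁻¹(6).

Both pieces are strictly decreasing (slopes −2 and −5), so each is injective on its own interval.
The left piece maps (−∞, −4) onto (6, ∞); the right piece maps [−4, ∞) onto (−∞, 6].
These images together cover ℝ, so f is surjective.
Because the two images are disjoint, no x < −4 has f(x) = f(−4), so we compute f⁻¹(6): 6 lies in (−∞, 6], so solve −5x − 14 = 6: x = (6 + 14)/(−5) = −4.

-4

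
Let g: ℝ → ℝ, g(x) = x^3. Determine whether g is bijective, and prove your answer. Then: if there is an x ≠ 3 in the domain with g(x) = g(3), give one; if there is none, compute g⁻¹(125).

On ℝ, x ↦ x^3 is strictly increasing (injective) and for any y ∈ ℝ the 3rd root y^{1/3} lies in ℝ (surjective). So g is bijective.
Since x ↦ x^3 is strictly increasing on ℝ, it is injective there, so no x ≠ 3 in the domain has g(x) = g(3). We therefore compute g⁻¹(125) = 125^{1/3} = 5 (indeed 5^3 = 125).

5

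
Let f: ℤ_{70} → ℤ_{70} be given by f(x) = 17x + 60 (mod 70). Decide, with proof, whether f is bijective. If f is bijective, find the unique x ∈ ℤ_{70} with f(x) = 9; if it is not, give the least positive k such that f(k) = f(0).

67

Suppose f(u) = f(v) in ℤ_{70}. Then 17u + 60 ≡ 17v + 60 (mod 70), thus 17(u − v) ≡ 0 (mod 70).
Since gcd(17, 70) = 1, 17 is invertible modulo 70, so u − v ≡ 0 (mod 70), i.e. u = v.
We now compute 17⁻¹ mod 70 explicitly. Euclid's algorithm: 70 = 4·17 + 2, 17 = 8·2 + 1; back-substituting gives 1 = 33·17 − 8·70, so 17⁻¹ ≡ 33 (mod 70).
For any y ∈ ℤ_{70}, x = 33(y − 60) mod 70 satisfies f(x) = 17·33(y − 60) + 60 ≡ y (since 17·33 ≡ 1 mod 70). So every y has a preimage.
Thus f is bijective.
Since f is bijective, we compute f⁻¹(9): solve 17x + 60 ≡ 9 (mod 70), i.e. 17x ≡ 19 (mod 70).
Multiplying by 17⁻¹ = 33 gives x ≡ 33·19 = 627 = 8·70 + 67 ≡ 67 (mod 70).
Check: f(67) = 17·67 + 60 = 1199 = 17·70 + 9 ≡ 9 (mod 70).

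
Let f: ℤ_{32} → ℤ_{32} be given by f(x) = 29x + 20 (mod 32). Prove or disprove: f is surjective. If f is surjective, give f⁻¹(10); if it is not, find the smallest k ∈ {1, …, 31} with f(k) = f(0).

Since gcd(29, 32) = 1, 29 is invertible modulo 32. Euclid's algorithm: 32 = 1·29 + 3, 29 = 9·3 + 2, 3 = 1·2 + 1; back-substituting gives 1 = 21·29 − 19·32, so 29⁻¹ ≡ 21 (mod 32).
For any y ∈ ℤ_{32}, x = 21(y − 20) mod 32 satisfies f(x) = 29·21(y − 20) + 20 ≡ y (since 29·21 ≡ 1 mod 32). So every y has a preimage.
Therefore f is surjective.
Since f is surjective, we find f⁻¹(10): we need 29x ≡ 10 − 20 ≡ 22 (mod 32). Using 29⁻¹ = 21: x ≡ 21·22 = 462 = 14·32 + 14, so x = 14.
Check: f(14) = 29·14 + 20 = 426 = 13·32 + 10 ≡ 10 (mod 32).

14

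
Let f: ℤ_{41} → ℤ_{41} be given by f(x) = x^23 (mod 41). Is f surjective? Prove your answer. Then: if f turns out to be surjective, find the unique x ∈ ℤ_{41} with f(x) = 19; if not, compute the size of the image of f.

30

Since 41 is prime, the nonzero elements of ℤ_{41} form a cyclic group of order 40.
As gcd(23, 40) = 1, raising to the 23rd power is a bijection on this group: if s^23 ≡ t^23 then (st^{−1})^23 = 1, and the only element of order dividing gcd(23, 40) = 1 is 1, so s = t.
With f(0) = 0 this makes f injective on all of ℤ_{41}, hence bijective (finite equal-size domain and codomain). In particular f is surjective.
Since f is surjective, we find the preimage of 19. The inverse of x ↦ x^23 on (ℤ_{41})^× is x ↦ x^7, because 23·7 = 161 = 4·40 + 1 ≡ 1 (mod 40) and x^{40} = 1 for x ≠ 0 (Fermat). So f⁻¹(19) = 19^7 mod 41.
Repeated squaring mod 41: 19^1 ≡ 19, 19^2 ≡ 19² = 361 ≡ 33, 19^4 ≡ 33² = 1089 ≡ 23. Since 7 = 4 + 2 + 1, 19^7 ≡ 23·33·19: 23·33 = 759 ≡ 21, then 21·19 = 399 ≡ 30. So 19^7 ≡ 30 (mod 41).
Hence f⁻¹(19) = 30.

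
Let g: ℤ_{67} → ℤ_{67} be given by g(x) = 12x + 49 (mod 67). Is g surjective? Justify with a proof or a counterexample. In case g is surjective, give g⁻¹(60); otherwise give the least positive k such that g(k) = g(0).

40

Since gcd(12, 67) = 1, 12 is invertible modulo 67. Euclid's algorithm: 67 = 5·12 + 7, 12 = 1·7 + 5, 7 = 1·5 + 2, 5 = 2·2 + 1; back-substituting gives 1 = 28·12 − 5·67, so 12⁻¹ ≡ 28 (mod 67).
For any y ∈ ℤ_{67}, x = 28(y − 49) mod 67 satisfies g(x) = 12·28(y − 49) + 49 ≡ y (since 12·28 ≡ 1 mod 67). So every y has a preimage.
Therefore g is surjective.
Since g is surjective, we find g⁻¹(60): we need 12x ≡ 60 − 49 ≡ 11 (mod 67). Using 12⁻¹ = 28: x ≡ 28·11 = 308 = 4·67 + 40, so x = 40.
Check: g(40) = 12·40 + 49 = 529 = 7·67 + 60 ≡ 60 (mod 67).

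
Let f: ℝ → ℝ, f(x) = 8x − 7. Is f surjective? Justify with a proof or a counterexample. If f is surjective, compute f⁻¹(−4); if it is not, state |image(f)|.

3/8

By definition, f is surjective if every y in the codomain equals f(x) for some x in the domain.
For any y ∈ ℝ, x = (y + 7)/8 satisfies f(x) = y.
Hence f is surjective.
Since f is surjective, we compute f⁻¹(−4) = (−4 + 7)/8 = 3/8.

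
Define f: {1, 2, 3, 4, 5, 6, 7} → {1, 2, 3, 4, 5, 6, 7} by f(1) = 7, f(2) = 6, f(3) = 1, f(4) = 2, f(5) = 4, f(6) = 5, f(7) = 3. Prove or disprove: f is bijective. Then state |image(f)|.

The values 7, 6, 1, 2, 4, 5, 3 are a permutation of {1, 2, 3, 4, 5, 6, 7}: each element appears exactly once.
So f is injective and surjective, hence bijective.
The image of f is {1, 2, 3, 4, 5, 6, 7}, which has 7 elements.

7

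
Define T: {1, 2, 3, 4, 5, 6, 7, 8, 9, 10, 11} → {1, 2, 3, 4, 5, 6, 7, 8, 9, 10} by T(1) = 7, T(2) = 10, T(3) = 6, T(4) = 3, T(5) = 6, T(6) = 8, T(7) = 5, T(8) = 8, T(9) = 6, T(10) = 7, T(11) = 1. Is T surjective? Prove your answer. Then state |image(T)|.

7

No element maps to 2, so T is not surjective.
The image of T is {1, 3, 5, 6, 7, 8, 10}, which has 7 elements.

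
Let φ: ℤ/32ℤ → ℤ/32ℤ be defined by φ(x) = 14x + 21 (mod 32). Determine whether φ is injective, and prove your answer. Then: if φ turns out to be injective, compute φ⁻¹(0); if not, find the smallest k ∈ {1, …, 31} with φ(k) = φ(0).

We have gcd(14, 32) = 2 > 1. Taking a = 0 and b = 16: φ(0) = 21 and φ(16) = 14·16 + 21 = 245 ≡ 21 (mod 32).
So φ(0) = φ(16) while 0 ≠ 16, thus φ is not injective.
Since φ is not injective, we find the least positive k with φ(k) = φ(0): this means 14k ≡ 0 (mod 32), i.e. 32 ∣ 14k. Since gcd(14, 32) = 2, dividing through by 2 this holds exactly when 16 ∣ 7k, and as gcd(7, 16) = 1, exactly when 16 ∣ k.
The smallest positive such k is 16.

16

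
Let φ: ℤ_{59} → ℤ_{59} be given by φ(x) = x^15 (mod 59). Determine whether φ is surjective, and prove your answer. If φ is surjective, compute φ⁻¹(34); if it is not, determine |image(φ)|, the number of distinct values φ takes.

Since 59 is prime, the nonzero elements of ℤ_{59} form a cyclic group of order 58.
As gcd(15, 58) = 1, raising to the 15th power is a bijection on this group: if a^15 ≡ b^15 then (ab^{−1})^15 = 1, and the only element of order dividing gcd(15, 58) = 1 is 1, so a = b.
With φ(0) = 0 this makes φ injective on all of ℤ_{59}, hence bijective (finite equal-size domain and codomain). In particular φ is surjective.
Since φ is surjective, we find the preimage of 34. The inverse of x ↦ x^15 on (ℤ_{59})^× is x ↦ x^31, because 15·31 = 465 = 8·58 + 1 ≡ 1 (mod 58) and x^{58} = 1 for x ≠ 0 (Fermat). So φ⁻¹(34) = 34^31 mod 59.
Repeated squaring mod 59: 34^1 ≡ 34, 34^2 ≡ 34² = 1156 ≡ 35, 34^4 ≡ 35² = 1225 ≡ 45, 34^8 ≡ 45² = 2025 ≡ 19, 34^16 ≡ 19² = 361 ≡ 7. Since 31 = 16 + 8 + 4 + 2 + 1, 34^31 ≡ 7·19·45·35·34: 7·19 = 133 ≡ 15, then 15·45 = 675 ≡ 26, then 26·35 = 910 ≡ 25, then 25·34 = 850 ≡ 24. So 34^31 ≡ 24 (mod 59).
Hence φ⁻¹(34) = 24.

24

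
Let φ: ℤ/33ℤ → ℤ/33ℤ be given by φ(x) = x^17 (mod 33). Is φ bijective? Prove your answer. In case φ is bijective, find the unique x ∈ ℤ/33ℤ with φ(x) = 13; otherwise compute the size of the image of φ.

19

Computing x^17 mod 33 for each x (by repeated squaring, reducing mod 33 at every step), the values φ(0), φ(1), …, φ(32) are: 0, 1, 29, 9, 16, 14, 30, 28, 2, 15, 10, 11, 12, 7, 20, 27, 25, 8, 6, 13, 26, 21, 22, 23, 18, 31, 5, 3, 19, 17, 24, 4, 32.
Every element of ℤ/33ℤ appears exactly once in this list, so φ is a bijection, and in particular bijective.
Since φ is bijective, we read off the preimage of 13 from the same table: φ(19) = 13, so φ⁻¹(13) = 19.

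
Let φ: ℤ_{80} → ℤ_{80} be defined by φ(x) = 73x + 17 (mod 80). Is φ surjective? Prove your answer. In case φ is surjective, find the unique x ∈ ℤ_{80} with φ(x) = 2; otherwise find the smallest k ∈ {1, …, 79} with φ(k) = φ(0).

25

Recall that surjectivity means every element of the codomain has a preimage under φ.
Since gcd(73, 80) = 1, 73 is invertible modulo 80. Euclid's algorithm: 80 = 1·73 + 7, 73 = 10·7 + 3, 7 = 2·3 + 1; back-substituting gives 1 = 57·73 − 52·80, so 73⁻¹ ≡ 57 (mod 80).
Then y ↦ 57(y − 17) is a two-sided inverse to φ, so every y ∈ ℤ_{80} has a preimage.
So φ is surjective.
Since φ is surjective, we find φ⁻¹(2): we need 73x ≡ 2 − 17 ≡ 65 (mod 80). Using 73⁻¹ = 57: x ≡ 57·65 = 3705 = 46·80 + 25, so x = 25.
Check: φ(25) = 73·25 + 17 = 1842 = 23·80 + 2 ≡ 2 (mod 80).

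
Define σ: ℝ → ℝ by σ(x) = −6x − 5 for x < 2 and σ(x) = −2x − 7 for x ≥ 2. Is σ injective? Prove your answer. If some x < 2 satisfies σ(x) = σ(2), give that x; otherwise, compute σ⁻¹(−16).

Both pieces are strictly decreasing (slopes −6 and −2), so each is injective on its own interval.
The left piece maps (−∞, 2) onto (−17, ∞); the right piece maps [2, ∞) onto (−∞, −11].
These images overlap. In particular σ(2) = −11 (right piece), and solving −6x − 5 = −11 on the left piece gives x = 1 < 2.
So σ(1) = σ(2) with 1 ≠ 2, and σ is not injective. This x = 1 is the requested value below 2.

1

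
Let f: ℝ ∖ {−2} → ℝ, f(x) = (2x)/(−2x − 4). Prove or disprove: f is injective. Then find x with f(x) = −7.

Suppose f(u) = f(v). Cross-multiplying: (2u)(−2v − 4) = (2v)(−2u − 4).
Expanding both sides and cancelling the symmetric terms leaves −8·(u − v) = 0. Since −8 ≠ 0, u = v. So f is injective.
Solving f(x) = −7: cross-multiplying gives 2x = −7(−2x − 4), which rearranges to −12x = 28, so x = −7/3.

-7/3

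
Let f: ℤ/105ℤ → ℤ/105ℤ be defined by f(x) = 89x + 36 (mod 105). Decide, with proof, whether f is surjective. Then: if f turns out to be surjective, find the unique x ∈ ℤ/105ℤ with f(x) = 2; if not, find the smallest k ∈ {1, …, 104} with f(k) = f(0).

Since gcd(89, 105) = 1, 89 is invertible modulo 105. Euclid's algorithm: 105 = 1·89 + 16, 89 = 5·16 + 9, 16 = 1·9 + 7, 9 = 1·7 + 2, 7 = 3·2 + 1; back-substituting gives 1 = 59·89 − 50·105, so 89⁻¹ ≡ 59 (mod 105).
Then y ↦ 59(y − 36) is a two-sided inverse to f, so every y ∈ ℤ/105ℤ has a preimage.
Hence f is surjective.
Since f is surjective, we compute f⁻¹(2): solve 89x + 36 ≡ 2 (mod 105), i.e. 89x ≡ 71 (mod 105).
Multiplying by 89⁻¹ = 59 gives x ≡ 59·71 = 4189 = 39·105 + 94 ≡ 94 (mod 105).
Check: f(94) = 89·94 + 36 = 8402 = 80·105 + 2 ≡ 2 (mod 105).

94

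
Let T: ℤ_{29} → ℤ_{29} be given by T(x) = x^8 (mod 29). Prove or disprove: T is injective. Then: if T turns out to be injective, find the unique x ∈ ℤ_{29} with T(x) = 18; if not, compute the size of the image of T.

8

T(2): Repeated squaring mod 29: 2^1 ≡ 2, 2^2 ≡ 2² = 4, 2^4 ≡ 4² = 16, 2^8 ≡ 16² = 256 ≡ 24. So 2^8 ≡ 24 (mod 29).
T(5): Repeated squaring mod 29: 5^1 ≡ 5, 5^2 ≡ 5² = 25, 5^4 ≡ 25² = 625 ≡ 16, 5^8 ≡ 16² = 256 ≡ 24. So 5^8 ≡ 24 (mod 29).
So T(2) = T(5) = 24 while 2 ≠ 5, hence T is not injective.
Since T is not injective, we determine |image(T)|. Computing x^8 mod 29 for each x (by repeated squaring, reducing mod 29 at every step), the values T(0), T(1), …, T(28) are: 0, 1, 24, 7, 25, 24, 23, 7, 20, 20, 25, 16, 1, 16, 23, 23, 16, 1, 16, 25, 20, 20, 7, 23, 24, 25, 7, 24, 1.
The distinct values are {0, 1, 7, 16, 20, 23, 24, 25}; there are 8 of them.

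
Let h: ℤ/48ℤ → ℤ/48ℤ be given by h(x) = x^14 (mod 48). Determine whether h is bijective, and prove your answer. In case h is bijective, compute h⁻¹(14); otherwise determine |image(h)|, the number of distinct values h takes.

6

h(2): Repeated squaring mod 48: 2^1 ≡ 2, 2^2 ≡ 2² = 4, 2^4 ≡ 4² = 16, 2^8 ≡ 16² = 256 ≡ 16. Since 14 = 8 + 4 + 2, 2^14 ≡ 16·16·4: 16·16 = 256 ≡ 16, then 16·4 = 64 ≡ 16. So 2^14 ≡ 16 (mod 48).
h(4): Repeated squaring mod 48: 4^1 ≡ 4, 4^2 ≡ 4² = 16, 4^4 ≡ 16² = 256 ≡ 16, 4^8 ≡ 16² = 256 ≡ 16. Since 14 = 8 + 4 + 2, 4^14 ≡ 16·16·16: 16·16 = 256 ≡ 16, then 16·16 = 256 ≡ 16. So 4^14 ≡ 16 (mod 48).
So h(2) = h(4) = 16 while 2 ≠ 4, hence h is not injective, hence not bijective.
Since h is not bijective, we determine |image(h)|. Computing x^14 mod 48 for each x (by repeated squaring, reducing mod 48 at every step), the values h(0), h(1), …, h(47) are: 0, 1, 16, 9, 16, 25, 0, 1, 16, 33, 16, 25, 0, 25, 16, 33, 16, 1, 0, 25, 16, 9, 16, 1, 0, 1, 16, 9, 16, 25, 0, 1, 16, 33, 16, 25, 0, 25, 16, 33, 16, 1, 0, 25, 16, 9, 16, 1.
The distinct values are {0, 1, 9, 16, 25, 33}; there are 6 of them.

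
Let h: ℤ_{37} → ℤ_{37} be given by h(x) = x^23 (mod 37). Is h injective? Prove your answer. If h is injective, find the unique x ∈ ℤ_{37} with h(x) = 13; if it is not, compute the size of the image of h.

15

Since 37 is prime, the nonzero elements of ℤ_{37} form a cyclic group of order 36.
As gcd(23, 36) = 1, raising to the 23rd power is a bijection on this group: if u^23 ≡ v^23 then (uv^{−1})^23 = 1, and the only element of order dividing gcd(23, 36) = 1 is 1, so u = v.
With h(0) = 0 this makes h injective on all of ℤ_{37}, hence bijective (finite equal-size domain and codomain). In particular h is injective.
Since h is injective, we find the preimage of 13. The inverse of x ↦ x^23 on (ℤ_{37})^× is x ↦ x^11, because 23·11 = 253 = 7·36 + 1 ≡ 1 (mod 36) and x^{36} = 1 for x ≠ 0 (Fermat). So h⁻¹(13) = 13^11 mod 37.
Repeated squaring mod 37: 13^1 ≡ 13, 13^2 ≡ 13² = 169 ≡ 21, 13^4 ≡ 21² = 441 ≡ 34, 13^8 ≡ 34² = 1156 ≡ 9. Since 11 = 8 + 2 + 1, 13^11 ≡ 9·21·13: 9·21 = 189 ≡ 4, then 4·13 = 52 ≡ 15. So 13^11 ≡ 15 (mod 37).
Hence h⁻¹(13) = 15.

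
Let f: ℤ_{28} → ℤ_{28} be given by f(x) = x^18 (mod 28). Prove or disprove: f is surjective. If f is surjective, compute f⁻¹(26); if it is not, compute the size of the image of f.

f(1) = 1^18 = 1.
f(3): Repeated squaring mod 28: 3^1 ≡ 3, 3^2 ≡ 3² = 9, 3^4 ≡ 9² = 81 ≡ 25, 3^8 ≡ 25² = 625 ≡ 9, 3^16 ≡ 9² = 81 ≡ 25. Since 18 = 16 + 2, 3^18 ≡ 25·9: 25·9 = 225 ≡ 1. So 3^18 ≡ 1 (mod 28).
So f(1) = f(3) = 1 while 1 ≠ 3, so f is not injective.
A non-injective map from the 28-element set ℤ_{28} to itself takes at most 27 distinct values, so it cannot be surjective. Therefore f is not surjective.
Since f is not surjective, we determine |image(f)|. Computing x^18 mod 28 for each x (by repeated squaring, reducing mod 28 at every step), the values f(0), f(1), …, f(27) are: 0, 1, 8, 1, 8, 1, 8, 21, 8, 1, 8, 1, 8, 1, 0, 1, 8, 1, 8, 1, 8, 21, 8, 1, 8, 1, 8, 1.
The distinct values are {0, 1, 8, 21}; there are 4 of them.

4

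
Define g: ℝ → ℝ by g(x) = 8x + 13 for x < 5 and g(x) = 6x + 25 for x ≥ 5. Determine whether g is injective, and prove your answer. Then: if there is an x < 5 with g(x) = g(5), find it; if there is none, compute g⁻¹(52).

Both pieces are strictly increasing (slopes 8 and 6), so each is injective on its own interval.
The left piece maps (−∞, 5) onto (−∞, 53); the right piece maps [5, ∞) onto [55, ∞).
These images are disjoint, so no value is attained by both pieces. So g is injective.
Because the two images are disjoint, no x < 5 has g(x) = g(5), so we compute g⁻¹(52): 52 lies in (−∞, 53), so solve 8x + 13 = 52: x = (52 − 13)/8 = 39/8.

39/8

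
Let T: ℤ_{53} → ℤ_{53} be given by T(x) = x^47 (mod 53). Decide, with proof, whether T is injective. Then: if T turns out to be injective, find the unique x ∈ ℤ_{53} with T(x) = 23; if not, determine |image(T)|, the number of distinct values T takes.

Since 53 is prime, the nonzero elements of ℤ_{53} form a cyclic group of order 52.
As gcd(47, 52) = 1, raising to the 47th power is a bijection on this group: if a^47 ≡ b^47 then (ab^{−1})^47 = 1, and the only element of order dividing gcd(47, 52) = 1 is 1, so a = b.
With T(0) = 0 this makes T injective on all of ℤ_{53}, hence bijective (finite equal-size domain and codomain). In particular T is injective.
Since T is injective, we find the preimage of 23. The inverse of x ↦ x^47 on (ℤ_{53})^× is x ↦ x^31, because 47·31 = 1457 = 28·52 + 1 ≡ 1 (mod 52) and x^{52} = 1 for x ≠ 0 (Fermat). So T⁻¹(23) = 23^31 mod 53.
Repeated squaring mod 53: 23^1 ≡ 23, 23^2 ≡ 23² = 529 ≡ 52, 23^4 ≡ 52² = 2704 ≡ 1, 23^8 ≡ 1² = 1, 23^16 ≡ 1² = 1. Since 31 = 16 + 8 + 4 + 2 + 1, 23^31 ≡ 1·1·1·52·23: 1·1 = 1, then 1·1 = 1, then 1·52 = 52, then 52·23 = 1196 ≡ 30. So 23^31 ≡ 30 (mod 53).
Hence T⁻¹(23) = 30.

30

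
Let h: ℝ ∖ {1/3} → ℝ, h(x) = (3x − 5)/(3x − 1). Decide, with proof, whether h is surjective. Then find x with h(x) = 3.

-1/3

If h(x) = 1, cross-multiplying gives 3(3x − 5) = 3(3x − 1), which simplifies to −15 = −3 — false.  So 1 has no preimage and h is not surjective.
Solving h(x) = 3: cross-multiplying gives 3x − 5 = 3(3x − 1), which rearranges to −6x = 2, so x = −1/3.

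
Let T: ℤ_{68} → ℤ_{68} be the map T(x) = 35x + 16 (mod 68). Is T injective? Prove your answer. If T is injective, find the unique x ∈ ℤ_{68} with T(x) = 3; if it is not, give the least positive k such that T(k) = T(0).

Suppose T(x_1) = T(x_2) in ℤ_{68}. Then 35x_1 + 16 ≡ 35x_2 + 16 (mod 68), thus 35(x_1 − x_2) ≡ 0 (mod 68).
Since gcd(35, 68) = 1, 35 is invertible modulo 68, therefore x_1 − x_2 ≡ 0 (mod 68), i.e. x_1 = x_2.
Thus T is injective.
We now compute 35⁻¹ mod 68 explicitly. Euclid's algorithm: 68 = 1·35 + 33, 35 = 1·33 + 2, 33 = 16·2 + 1; back-substituting gives 1 = 35·35 − 18·68, so 35⁻¹ ≡ 35 (mod 68).
Since T is injective, we compute T⁻¹(3): solve 35x + 16 ≡ 3 (mod 68), i.e. 35x ≡ 55 (mod 68).
Multiplying by 35⁻¹ = 35 gives x ≡ 35·55 = 1925 = 28·68 + 21 ≡ 21 (mod 68).
Check: T(21) = 35·21 + 16 = 751 = 11·68 + 3 ≡ 3 (mod 68).

21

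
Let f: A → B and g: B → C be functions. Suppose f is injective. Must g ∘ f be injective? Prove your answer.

No. Take A = B = C = {1, 2, 3}, f = identity (injective), and g(x) = 1 for every x.
Then (g ∘ f)(1) = 1 = (g ∘ f)(3) with 1 ≠ 3, so g ∘ f is not injective.

not injective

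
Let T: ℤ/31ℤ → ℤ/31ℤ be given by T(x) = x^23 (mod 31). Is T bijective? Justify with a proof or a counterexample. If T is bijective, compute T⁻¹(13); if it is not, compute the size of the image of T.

Since 31 is prime, the nonzero elements of ℤ/31ℤ form a cyclic group of order 30.
As gcd(23, 30) = 1, raising to the 23rd power is a bijection on this group: if u^23 ≡ v^23 then (uv^{−1})^23 = 1, and the only element of order dividing gcd(23, 30) = 1 is 1, so u = v.
With T(0) = 0 this makes T injective on all of ℤ/31ℤ, hence bijective (finite equal-size domain and codomain). In particular T is bijective.
Since T is bijective, we find the preimage of 13. The inverse of x ↦ x^23 on (ℤ/31ℤ)^× is x ↦ x^17, because 23·17 = 391 = 13·30 + 1 ≡ 1 (mod 30) and x^{30} = 1 for x ≠ 0 (Fermat). So T⁻¹(13) = 13^17 mod 31.
Repeated squaring mod 31: 13^1 ≡ 13, 13^2 ≡ 13² = 169 ≡ 14, 13^4 ≡ 14² = 196 ≡ 10, 13^8 ≡ 10² = 100 ≡ 7, 13^16 ≡ 7² = 49 ≡ 18. Since 17 = 16 + 1, 13^17 ≡ 18·13: 18·13 = 234 ≡ 17. So 13^17 ≡ 17 (mod 31).
Hence T⁻¹(13) = 17.

17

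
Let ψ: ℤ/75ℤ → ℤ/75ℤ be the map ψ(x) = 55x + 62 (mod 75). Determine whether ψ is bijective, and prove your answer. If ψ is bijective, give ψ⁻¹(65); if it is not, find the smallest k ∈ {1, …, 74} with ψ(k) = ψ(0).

Recall that ψ is injective if ψ(s) = ψ(t) implies s = t.
We have gcd(55, 75) = 5 > 1. Taking s = 0 and t = 15: ψ(0) = 62 and ψ(15) = 55·15 + 62 = 887 ≡ 62 (mod 75).
So ψ(0) = ψ(15) while 0 ≠ 15, so ψ is not injective, hence not bijective.
Since ψ is not bijective, we find the least positive k with ψ(k) = ψ(0): this means 55k ≡ 0 (mod 75), i.e. 75 ∣ 55k. Since gcd(55, 75) = 5, dividing through by 5 this holds exactly when 15 ∣ 11k, and as gcd(11, 15) = 1, exactly when 15 ∣ k.
The smallest positive such k is 15.

15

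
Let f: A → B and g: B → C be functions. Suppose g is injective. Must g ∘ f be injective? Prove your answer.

not injective

No. Take A = {0, 1}, B = C = {0, 1}, f(0) = f(1) = 0, and g = identity (injective).
Then (g ∘ f)(0) = (g ∘ f)(1) = 0 with 0 ≠ 1, so g ∘ f is not injective.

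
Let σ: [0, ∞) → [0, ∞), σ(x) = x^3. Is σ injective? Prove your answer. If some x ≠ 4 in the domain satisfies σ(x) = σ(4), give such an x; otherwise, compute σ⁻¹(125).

On [0, ∞), x ↦ x^3 is strictly increasing, so σ(a) = σ(b) forces a = b. Hence σ is injective.
Since x ↦ x^3 is strictly increasing on [0, ∞), it is injective there, so no x ≠ 4 in the domain has σ(x) = σ(4). We therefore compute σ⁻¹(125) = 125^{1/3} = 5 (indeed 5^3 = 125).

5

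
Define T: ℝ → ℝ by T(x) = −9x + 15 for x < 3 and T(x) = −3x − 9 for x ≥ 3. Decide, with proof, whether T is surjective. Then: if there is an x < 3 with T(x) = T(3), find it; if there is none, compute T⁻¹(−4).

19/9

Both pieces are strictly decreasing (slopes −9 and −3), so each is injective on its own interval.
The left piece maps (−∞, 3) onto (−12, ∞); the right piece maps [3, ∞) onto (−∞, −18].
The union (−12, ∞) ∪ (−∞, −18] omits the interval between −12 and −18; in particular −12 has no preimage. So T is not surjective.
Because the two images are disjoint, no x < 3 has T(x) = T(3), so we compute T⁻¹(−4): −4 lies in (−12, ∞), so solve −9x + 15 = −4: x = (−4 − 15)/(−9) = 19/9.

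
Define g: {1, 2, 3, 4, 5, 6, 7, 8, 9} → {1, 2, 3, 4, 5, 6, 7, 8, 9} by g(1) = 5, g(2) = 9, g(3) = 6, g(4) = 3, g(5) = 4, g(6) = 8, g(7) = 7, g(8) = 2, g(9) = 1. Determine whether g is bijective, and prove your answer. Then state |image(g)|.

The values 5, 9, 6, 3, 4, 8, 7, 2, 1 are a permutation of {1, 2, 3, 4, 5, 6, 7, 8, 9}: each element appears exactly once.
So g is injective and surjective, hence bijective.
The image of g is {1, 2, 3, 4, 5, 6, 7, 8, 9}, which has 9 elements.

9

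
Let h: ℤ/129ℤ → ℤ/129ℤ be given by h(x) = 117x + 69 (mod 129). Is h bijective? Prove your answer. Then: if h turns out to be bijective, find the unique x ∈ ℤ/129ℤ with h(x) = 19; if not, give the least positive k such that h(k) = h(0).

We have gcd(117, 129) = 3 > 1. Taking u = 0 and v = 43: h(0) = 69 and h(43) = 117·43 + 69 = 5100 ≡ 69 (mod 129).
So h(0) = h(43) while 0 ≠ 43, thus h is not injective, hence not bijective.
Since h is not bijective, we find the least positive k with h(k) = h(0): this means 117k ≡ 0 (mod 129), i.e. 129 ∣ 117k. Since gcd(117, 129) = 3, dividing through by 3 this holds exactly when 43 ∣ 39k, and as gcd(39, 43) = 1, exactly when 43 ∣ k.
The smallest positive such k is 43.

43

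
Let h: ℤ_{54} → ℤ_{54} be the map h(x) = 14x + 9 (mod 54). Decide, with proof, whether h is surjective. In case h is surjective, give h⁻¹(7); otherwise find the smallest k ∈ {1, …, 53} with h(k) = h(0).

27

Since gcd(14, 54) = 2, we have 14x ≡ 0 (mod 2) for all x, so h(x) ≡ 1 (mod 2).
But 0 ≢ 1 (mod 2), so 0 ∈ ℤ_{54} has no preimage. So h is not surjective.
Since h is not surjective, we find the least positive k with h(k) = h(0): this means 14k ≡ 0 (mod 54), i.e. 54 ∣ 14k. Since gcd(14, 54) = 2, dividing through by 2 this holds exactly when 27 ∣ 7k, and as gcd(7, 27) = 1, exactly when 27 ∣ k.
The smallest positive such k is 27.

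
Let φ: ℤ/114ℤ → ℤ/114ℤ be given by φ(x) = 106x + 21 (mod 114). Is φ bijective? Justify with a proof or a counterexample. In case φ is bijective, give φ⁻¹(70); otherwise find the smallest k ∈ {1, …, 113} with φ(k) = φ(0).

We have gcd(106, 114) = 2 > 1. Taking a = 0 and b = 57: φ(0) = 21 and φ(57) = 106·57 + 21 = 6063 ≡ 21 (mod 114).
So φ(0) = φ(57) while 0 ≠ 57, hence φ is not injective, hence not bijective.
Since φ is not bijective, we find the least positive k with φ(k) = φ(0): this means 106k ≡ 0 (mod 114), i.e. 114 ∣ 106k. Since gcd(106, 114) = 2, dividing through by 2 this holds exactly when 57 ∣ 53k, and as gcd(53, 57) = 1, exactly when 57 ∣ k.
The smallest positive such k is 57.

57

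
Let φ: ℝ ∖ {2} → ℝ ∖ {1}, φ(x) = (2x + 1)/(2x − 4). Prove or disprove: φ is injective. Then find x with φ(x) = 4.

17/6

Suppose φ(u) = φ(v). Cross-multiplying: (2u + 1)(2v − 4) = (2v + 1)(2u − 4).
Expanding both sides and cancelling the symmetric terms leaves −10·(u − v) = 0. Since −10 ≠ 0, u = v. Hence φ is injective.
Solving φ(x) = 4: cross-multiplying gives 2x + 1 = 4(2x − 4), which rearranges to −6x = −17, so x = 17/6.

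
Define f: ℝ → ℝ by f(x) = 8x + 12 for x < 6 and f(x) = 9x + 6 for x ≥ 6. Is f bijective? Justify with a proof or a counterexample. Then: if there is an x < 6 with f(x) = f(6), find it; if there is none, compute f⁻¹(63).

Both pieces are strictly increasing (slopes 8 and 9), so each is injective on its own interval.
The left piece maps (−∞, 6) onto (−∞, 60); the right piece maps [6, ∞) onto [60, ∞).
Since 60 = 60, the images partition ℝ: f is injective and surjective, hence bijective.
Because the two images are disjoint, no x < 6 has f(x) = f(6), so we compute f⁻¹(63): 63 lies in [60, ∞), so solve 9x + 6 = 63: x = (63 − 6)/9 = 19/3.

19/3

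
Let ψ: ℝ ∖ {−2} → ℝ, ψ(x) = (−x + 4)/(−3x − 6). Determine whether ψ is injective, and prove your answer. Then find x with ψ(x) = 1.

-5

Suppose ψ(a) = ψ(b). Cross-multiplying: (−a + 4)(−3b − 6) = (−b + 4)(−3a − 6).
Expanding both sides and cancelling the symmetric terms leaves 18·(a − b) = 0. Since 18 ≠ 0, a = b. So ψ is injective.
Solving ψ(x) = 1: cross-multiplying gives −x + 4 = 1(−3x − 6), which rearranges to 2x = −10, so x = −5.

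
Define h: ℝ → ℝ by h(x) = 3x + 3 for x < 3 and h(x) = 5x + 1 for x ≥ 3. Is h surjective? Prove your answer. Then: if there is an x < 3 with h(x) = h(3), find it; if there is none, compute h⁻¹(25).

Both pieces are strictly increasing (slopes 3 and 5), so each is injective on its own interval.
The left piece maps (−∞, 3) onto (−∞, 12); the right piece maps [3, ∞) onto [16, ∞).
The union (−∞, 12) ∪ [16, ∞) omits the interval between 12 and 16; in particular 12 has no preimage. So h is not surjective.
Because the two images are disjoint, no x < 3 has h(x) = h(3), so we compute h⁻¹(25): 25 lies in [16, ∞), so solve 5x + 1 = 25: x = (25 − 1)/5 = 24/5.

24/5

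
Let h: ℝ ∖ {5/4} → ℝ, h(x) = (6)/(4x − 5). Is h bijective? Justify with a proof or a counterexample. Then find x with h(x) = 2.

2

If h(x) = 0, cross-multiplying gives 4(6) = 0(4x − 5), which simplifies to 24 = 0 — false.  So 0 has no preimage and h is not surjective.
So h is not bijective.
Solving h(x) = 2: cross-multiplying gives 6 = 2(4x − 5), which rearranges to −8x = −16, so x = 2.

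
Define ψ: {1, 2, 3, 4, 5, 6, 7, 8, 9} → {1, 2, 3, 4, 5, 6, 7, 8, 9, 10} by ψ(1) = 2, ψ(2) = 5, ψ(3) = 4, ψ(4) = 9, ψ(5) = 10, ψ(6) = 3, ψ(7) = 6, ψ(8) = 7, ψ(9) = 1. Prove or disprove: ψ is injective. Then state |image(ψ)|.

9

The values ψ(1), …, ψ(9) are 2, 5, 4, 9, 10, 3, 6, 7, 1 — all distinct.
So ψ(a) = ψ(b) only when a = b, and ψ is injective.
The image of ψ is {1, 2, 3, 4, 5, 6, 7, 9, 10}, which has 9 elements.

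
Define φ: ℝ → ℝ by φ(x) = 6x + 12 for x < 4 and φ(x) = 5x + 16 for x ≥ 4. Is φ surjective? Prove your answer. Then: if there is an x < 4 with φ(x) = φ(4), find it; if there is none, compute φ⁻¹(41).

5

Both pieces are strictly increasing (slopes 6 and 5), so each is injective on its own interval.
The left piece maps (−∞, 4) onto (−∞, 36); the right piece maps [4, ∞) onto [36, ∞).
These images together cover ℝ, so φ is surjective.
Because the two images are disjoint, no x < 4 has φ(x) = φ(4), so we compute φ⁻¹(41): 41 lies in [36, ∞), so solve 5x + 16 = 41: x = (41 − 16)/5 = 5.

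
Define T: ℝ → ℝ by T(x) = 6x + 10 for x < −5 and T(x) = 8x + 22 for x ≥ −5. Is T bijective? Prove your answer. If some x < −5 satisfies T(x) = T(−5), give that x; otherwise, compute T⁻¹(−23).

-11/2

Both pieces are strictly increasing (slopes 6 and 8), so each is injective on its own interval.
The left piece maps (−∞, −5) onto (−∞, −20); the right piece maps [−5, ∞) onto [−18, ∞).
The images leave a gap (−20 has no preimage), so T is not surjective, hence not bijective.
Because the two images are disjoint, no x < −5 has T(x) = T(−5), so we compute T⁻¹(−23): −23 lies in (−∞, −20), so solve 6x + 10 = −23: x = (−23 − 10)/6 = −11/2.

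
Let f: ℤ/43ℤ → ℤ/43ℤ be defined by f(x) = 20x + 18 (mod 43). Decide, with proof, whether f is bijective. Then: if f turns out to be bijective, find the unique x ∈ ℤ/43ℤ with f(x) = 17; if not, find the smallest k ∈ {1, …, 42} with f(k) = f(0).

By definition, f is injective when f(u) = f(v) forces u = v.
If f(u) = f(v), then 20u ≡ 20v (mod 43). Because gcd(20, 43) = 1, we may cancel 20 to get u ≡ v (mod 43).
We now compute 20⁻¹ mod 43 explicitly. Euclid's algorithm: 43 = 2·20 + 3, 20 = 6·3 + 2, 3 = 1·2 + 1; back-substituting gives 1 = 28·20 − 13·43, so 20⁻¹ ≡ 28 (mod 43).
Then y ↦ 28(y − 18) is a two-sided inverse to f, so every y ∈ ℤ/43ℤ has a preimage.
So f is bijective.
Since f is bijective, we compute f⁻¹(17): solve 20x + 18 ≡ 17 (mod 43), i.e. 20x ≡ 42 (mod 43).
Multiplying by 20⁻¹ = 28 gives x ≡ 28·42 = 1176 = 27·43 + 15 ≡ 15 (mod 43).
Check: f(15) = 20·15 + 18 = 318 = 7·43 + 17 ≡ 17 (mod 43).

15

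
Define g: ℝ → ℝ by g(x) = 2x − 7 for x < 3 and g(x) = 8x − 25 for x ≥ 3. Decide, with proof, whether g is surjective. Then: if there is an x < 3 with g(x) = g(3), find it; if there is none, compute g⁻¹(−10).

Both pieces are strictly increasing (slopes 2 and 8), so each is injective on its own interval.
The left piece maps (−∞, 3) onto (−∞, −1); the right piece maps [3, ∞) onto [−1, ∞).
These images together cover ℝ, so g is surjective.
Because the two images are disjoint, no x < 3 has g(x) = g(3), so we compute g⁻¹(−10): −10 lies in (−∞, −1), so solve 2x − 7 = −10: x = (−10 + 7)/2 = −3/2.

-3/2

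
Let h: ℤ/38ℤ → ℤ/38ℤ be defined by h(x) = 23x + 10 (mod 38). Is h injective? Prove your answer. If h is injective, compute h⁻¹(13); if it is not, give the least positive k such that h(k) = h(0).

15

By definition, h is injective when h(s) = h(t) forces s = t.
If h(s) = h(t), then 23s ≡ 23t (mod 38). Because gcd(23, 38) = 1, we may cancel 23 to get s ≡ t (mod 38).
Thus h is injective.
We now compute 23⁻¹ mod 38 explicitly. Euclid's algorithm: 38 = 1·23 + 15, 23 = 1·15 + 8, 15 = 1·8 + 7, 8 = 1·7 + 1; back-substituting gives 1 = 5·23 − 3·38, so 23⁻¹ ≡ 5 (mod 38).
Since h is injective, we find h⁻¹(13): we need 23x ≡ 13 − 10 ≡ 3 (mod 38). Using 23⁻¹ = 5: x ≡ 5·3 = 15, so x = 15.
Check: h(15) = 23·15 + 10 = 355 = 9·38 + 13 ≡ 13 (mod 38).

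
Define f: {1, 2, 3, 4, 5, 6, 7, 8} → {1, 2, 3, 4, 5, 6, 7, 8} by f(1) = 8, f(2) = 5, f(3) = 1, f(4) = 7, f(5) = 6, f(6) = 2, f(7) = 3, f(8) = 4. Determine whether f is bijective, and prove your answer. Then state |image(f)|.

8

The values 8, 5, 1, 7, 6, 2, 3, 4 are a permutation of {1, 2, 3, 4, 5, 6, 7, 8}: each element appears exactly once.
So f is injective and surjective, hence bijective.
The image of f is {1, 2, 3, 4, 5, 6, 7, 8}, which has 8 elements.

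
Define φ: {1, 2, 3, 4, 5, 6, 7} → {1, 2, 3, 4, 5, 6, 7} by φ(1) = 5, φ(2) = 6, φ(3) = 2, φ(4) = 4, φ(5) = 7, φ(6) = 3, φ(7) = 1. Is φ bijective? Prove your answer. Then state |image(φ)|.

7

The values 5, 6, 2, 4, 7, 3, 1 are a permutation of {1, 2, 3, 4, 5, 6, 7}: each element appears exactly once.
So φ is injective and surjective, hence bijective.
The image of φ is {1, 2, 3, 4, 5, 6, 7}, which has 7 elements.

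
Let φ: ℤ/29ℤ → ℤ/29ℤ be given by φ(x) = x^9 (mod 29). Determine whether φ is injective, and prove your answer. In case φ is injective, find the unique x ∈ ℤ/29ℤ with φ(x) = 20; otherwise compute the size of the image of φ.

Since 29 is prime, the nonzero elements of ℤ/29ℤ form a cyclic group of order 28.
As gcd(9, 28) = 1, raising to the 9th power is a bijection on this group: if a^9 ≡ b^9 then (ab^{−1})^9 = 1, and the only element of order dividing gcd(9, 28) = 1 is 1, so a = b.
With φ(0) = 0 this makes φ injective on all of ℤ/29ℤ, hence bijective (finite equal-size domain and codomain). In particular φ is injective.
Since φ is injective, we find the preimage of 20. The inverse of x ↦ x^9 on (ℤ/29ℤ)^× is x ↦ x^25, because 9·25 = 225 = 8·28 + 1 ≡ 1 (mod 28) and x^{28} = 1 for x ≠ 0 (Fermat). So φ⁻¹(20) = 20^25 mod 29.
Repeated squaring mod 29: 20^1 ≡ 20, 20^2 ≡ 20² = 400 ≡ 23, 20^4 ≡ 23² = 529 ≡ 7, 20^8 ≡ 7² = 49 ≡ 20, 20^16 ≡ 20² = 400 ≡ 23. Since 25 = 16 + 8 + 1, 20^25 ≡ 23·20·20: 23·20 = 460 ≡ 25, then 25·20 = 500 ≡ 7. So 20^25 ≡ 7 (mod 29).
Hence φ⁻¹(20) = 7.

7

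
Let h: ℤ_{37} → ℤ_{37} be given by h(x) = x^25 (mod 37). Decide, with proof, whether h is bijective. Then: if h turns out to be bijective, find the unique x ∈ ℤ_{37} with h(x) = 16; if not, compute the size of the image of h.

9

Since 37 is prime, the nonzero elements of ℤ_{37} form a cyclic group of order 36.
As gcd(25, 36) = 1, raising to the 25th power is a bijection on this group: if x_1^25 ≡ x_2^25 then (x_1x_2^{−1})^25 = 1, and the only element of order dividing gcd(25, 36) = 1 is 1, so x_1 = x_2.
With h(0) = 0 this makes h injective on all of ℤ_{37}, hence bijective (finite equal-size domain and codomain). In particular h is bijective.
Since h is bijective, we find the preimage of 16. The inverse of x ↦ x^25 on (ℤ_{37})^× is x ↦ x^13, because 25·13 = 325 = 9·36 + 1 ≡ 1 (mod 36) and x^{36} = 1 for x ≠ 0 (Fermat). So h⁻¹(16) = 16^13 mod 37.
Repeated squaring mod 37: 16^1 ≡ 16, 16^2 ≡ 16² = 256 ≡ 34, 16^4 ≡ 34² = 1156 ≡ 9, 16^8 ≡ 9² = 81 ≡ 7. Since 13 = 8 + 4 + 1, 16^13 ≡ 7·9·16: 7·9 = 63 ≡ 26, then 26·16 = 416 ≡ 9. So 16^13 ≡ 9 (mod 37).
Hence h⁻¹(16) = 9.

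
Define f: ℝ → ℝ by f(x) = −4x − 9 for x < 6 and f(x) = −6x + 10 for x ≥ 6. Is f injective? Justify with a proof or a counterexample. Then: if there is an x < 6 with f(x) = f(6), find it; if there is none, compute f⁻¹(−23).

17/4

Both pieces are strictly decreasing (slopes −4 and −6), so each is injective on its own interval.
The left piece maps (−∞, 6) onto (−33, ∞); the right piece maps [6, ∞) onto (−∞, −26].
These images overlap. In particular f(6) = −26 (right piece), and solving −4x − 9 = −26 on the left piece gives x = 17/4 < 6.
So f(17/4) = f(6) with 17/4 ≠ 6, and f is not injective. This x = 17/4 is the requested value below 6.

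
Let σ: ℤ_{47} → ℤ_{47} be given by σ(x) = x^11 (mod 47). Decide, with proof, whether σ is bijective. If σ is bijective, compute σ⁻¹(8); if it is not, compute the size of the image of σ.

Since 47 is prime, the nonzero elements of ℤ_{47} form a cyclic group of order 46.
As gcd(11, 46) = 1, raising to the 11th power is a bijection on this group: if s^11 ≡ t^11 then (st^{−1})^11 = 1, and the only element of order dividing gcd(11, 46) = 1 is 1, so s = t.
With σ(0) = 0 this makes σ injective on all of ℤ_{47}, hence bijective (finite equal-size domain and codomain). In particular σ is bijective.
Since σ is bijective, we find the preimage of 8. The inverse of x ↦ x^11 on (ℤ_{47})^× is x ↦ x^21, because 11·21 = 231 = 5·46 + 1 ≡ 1 (mod 46) and x^{46} = 1 for x ≠ 0 (Fermat). So σ⁻¹(8) = 8^21 mod 47.
Repeated squaring mod 47: 8^1 ≡ 8, 8^2 ≡ 8² = 64 ≡ 17, 8^4 ≡ 17² = 289 ≡ 7, 8^8 ≡ 7² = 49 ≡ 2, 8^16 ≡ 2² = 4. Since 21 = 16 + 4 + 1, 8^21 ≡ 4·7·8: 4·7 = 28, then 28·8 = 224 ≡ 36. So 8^21 ≡ 36 (mod 47).
Hence σ⁻¹(8) = 36.

36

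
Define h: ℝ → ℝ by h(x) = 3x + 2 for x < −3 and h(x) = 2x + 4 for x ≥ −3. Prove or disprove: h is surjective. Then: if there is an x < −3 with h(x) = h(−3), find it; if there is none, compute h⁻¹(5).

1/2

Both pieces are strictly increasing (slopes 3 and 2), so each is injective on its own interval.
The left piece maps (−∞, −3) onto (−∞, −7); the right piece maps [−3, ∞) onto [−2, ∞).
The union (−∞, −7) ∪ [−2, ∞) omits the interval between −7 and −2; in particular −7 has no preimage. So h is not surjective.
Because the two images are disjoint, no x < −3 has h(x) = h(−3), so we compute h⁻¹(5): 5 lies in [−2, ∞), so solve 2x + 4 = 5: x = (5 − 4)/2 = 1/2.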